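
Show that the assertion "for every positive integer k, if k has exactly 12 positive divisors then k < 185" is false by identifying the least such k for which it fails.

k = 198

For k = 60, 72, 84, 90, …, 150, 156, 160 the conclusion holds.
k = 198: τ(198) = 12; 198 ≥ 185.
Thus k = 198 disproves the claim, and no smaller k works.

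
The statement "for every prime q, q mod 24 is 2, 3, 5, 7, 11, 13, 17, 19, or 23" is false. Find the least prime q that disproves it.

q = 73

A counterexample is any prime q such that the claim fails; we check each in order.
The first 20 eligible values, up to q = 71, all satisfy the conclusion.
q = 73: 73 mod 24 = 1 — not in {2, 3, 5, 7, 11, 13, 17, 19, 23}.
So q = 73 is the smallest counterexample.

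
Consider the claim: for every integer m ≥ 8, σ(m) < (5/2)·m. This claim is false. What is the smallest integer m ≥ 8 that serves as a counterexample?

m = 24

Check each integer m ≥ 8 in order until the claim fails.
For m = 8, 9, 10, 11, …, 21, 22, 23 the conclusion holds.
m = 24: σ(24) = 60; 60 ≥ 60.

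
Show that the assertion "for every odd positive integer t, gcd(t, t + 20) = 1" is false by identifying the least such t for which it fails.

We need the least odd positive integer t for which gcd(t, t + 20) > 1.
t = 1: gcd(1, 21) = 1.
t = 3: gcd(3, 23) = 1.
t = 5: gcd(5, 25) = 5.

t = 5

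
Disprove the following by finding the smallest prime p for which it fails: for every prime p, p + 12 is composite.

We need the least prime p for which p + 12 is prime.
p = 2: p + 12 = 14 = 2 × 7, composite.
p = 3: p + 12 = 15 = 3 × 5, composite.
p = 5: p + 12 = 17, prime — not composite.

p = 5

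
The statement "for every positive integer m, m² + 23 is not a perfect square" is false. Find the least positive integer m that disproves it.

A counterexample is any positive integer m such that m² + 23 is a perfect square; we check each in order.
The first 10 eligible values, up to m = 10, all satisfy the conclusion.
m = 11: 11² + 23 = 144 = 12², a perfect square.
Thus m = 11 disproves the claim, and no smaller m works.

m = 11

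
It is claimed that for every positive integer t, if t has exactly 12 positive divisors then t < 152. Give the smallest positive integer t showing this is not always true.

The first 10 eligible values, up to t = 150, all satisfy the conclusion.
t = 156: τ(156) = 12; 156 ≥ 152.
Hence t = 156 is a counterexample.

t = 156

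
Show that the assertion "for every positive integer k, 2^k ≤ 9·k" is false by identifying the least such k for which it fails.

k = 6

We need the least positive integer k for which 2^k > 9·k.
k = 1: 2^k = 2 and 9·k = 9, so 2 ≤ 9.
k = 2: 2^k = 4 and 9·k = 18, so 4 ≤ 18.
k = 3: 2^k = 8 and 9·k = 27, so 8 ≤ 27.
k = 4: 2^k = 16 and 9·k = 36, so 16 ≤ 36.
k = 5: 2^k = 32 and 9·k = 45, so 32 ≤ 45.
k = 6: 2^k = 64 and 9·k = 54, so 64 > 54.
So k = 6 is the smallest counterexample.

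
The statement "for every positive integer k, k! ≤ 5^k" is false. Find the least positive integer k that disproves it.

The first 11 eligible values, up to k = 11, all satisfy the conclusion.
k = 12: k! = 479001600 and 5^k = 244140625, so 479001600 > 244140625.

k = 12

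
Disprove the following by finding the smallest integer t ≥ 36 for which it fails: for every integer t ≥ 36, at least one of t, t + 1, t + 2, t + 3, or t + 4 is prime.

t = 48

Check each integer t ≥ 36 in order until t, t + 1, t + 2, t + 3, t + 4 are all composite.
For t = 36, 37, 38, 39, …, 45, 46, 47 the conclusion holds.
t = 48: 48 = 2 × 24; 49 = 7 × 7; 50 = 2 × 25; 51 = 3 × 17; 52 = 2 × 26 — all composite.
So t = 48 is the smallest counterexample.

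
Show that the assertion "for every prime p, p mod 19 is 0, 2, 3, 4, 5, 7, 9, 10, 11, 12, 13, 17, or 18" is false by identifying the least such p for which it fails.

For p = 2, 3, 5, 7, …, 41, 43, 47 the conclusion holds.
p = 53: 53 mod 19 = 15 — not in {0, 2, 3, 4, 5, 7, 9, 10, 11, 12, 13, 17, 18}.

p = 53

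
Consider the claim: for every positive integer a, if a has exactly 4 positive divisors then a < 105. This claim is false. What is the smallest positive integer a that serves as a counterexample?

We need the least positive integer a for which a has exactly 4 positive divisors but the claim fails.
For a = 6, 8, 10, 14, …, 93, 94, 95 the conclusion holds.
a = 106: τ(106) = 4; 106 ≥ 105.
So a = 106 is the smallest counterexample.

a = 106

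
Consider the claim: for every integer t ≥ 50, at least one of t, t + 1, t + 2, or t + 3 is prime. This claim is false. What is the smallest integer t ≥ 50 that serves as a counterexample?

t = 54

We need the least integer t ≥ 50 for which t, t + 1, t + 2, t + 3 are all composite.
The first 4 eligible values, up to t = 53, all satisfy the conclusion.
t = 54: 54 = 2 × 27; 55 = 5 × 11; 56 = 2 × 28; 57 = 3 × 19 — all composite.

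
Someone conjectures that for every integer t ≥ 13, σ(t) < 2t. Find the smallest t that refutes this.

We need the least integer t ≥ 13 for which the claim fails.
For t = 13, 14, 15, 16, 17 the conclusion holds.
t = 18: σ(18) = 39; 39 ≥ 36.

t = 18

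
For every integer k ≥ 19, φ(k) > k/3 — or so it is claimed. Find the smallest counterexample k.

k = 24

Check each integer k ≥ 19 in order until the claim fails.
For k = 19, 20, 21, 22, 23 the conclusion holds.
k = 24: φ(24) = 8 and 24/3 = 8, so φ(24) ≤ 24/3.
Hence k = 24 is a counterexample.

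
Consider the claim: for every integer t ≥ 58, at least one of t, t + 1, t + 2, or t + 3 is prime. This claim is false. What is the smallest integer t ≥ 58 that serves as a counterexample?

t = 62

A counterexample is any integer t ≥ 58 such that t, t + 1, t + 2, t + 3 are all composite; we check each in order.
t = 58: 59 is prime.
t = 59: 59 is prime.
t = 60: 61 is prime.
t = 61: 61 is prime.
t = 62: 62 = 2 × 31; 63 = 3 × 21; 64 = 2 × 32; 65 = 5 × 13 — all composite.
So t = 62 is the smallest counterexample.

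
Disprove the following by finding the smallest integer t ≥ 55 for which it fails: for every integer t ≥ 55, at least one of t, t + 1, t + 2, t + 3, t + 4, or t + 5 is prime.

t = 90

We need the least integer t ≥ 55 for which t, t + 1, t + 2, t + 3, t + 4, t + 5 are all composite.
The first 35 eligible values, up to t = 89, all satisfy the conclusion.
t = 90: 90 = 2 × 45; 91 = 7 × 13; 92 = 2 × 46; 93 = 3 × 31; 94 = 2 × 47; 95 = 5 × 19 — all composite.
So t = 90 is the smallest counterexample.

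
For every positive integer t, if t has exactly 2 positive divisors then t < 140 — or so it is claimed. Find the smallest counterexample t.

A counterexample is any positive integer t such that t has exactly 2 positive divisors but the claim fails; we check each in order.
For t = 2, 3, 5, 7, …, 131, 137, 139 the conclusion holds.
t = 149: τ(149) = 2; 149 ≥ 140.
Hence t = 149 is a counterexample.

t = 149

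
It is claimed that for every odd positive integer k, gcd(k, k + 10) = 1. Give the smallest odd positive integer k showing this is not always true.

k = 5

Check each odd positive integer k in order until gcd(k, k + 10) > 1.
k = 1: gcd(1, 11) = 1.
k = 3: gcd(3, 13) = 1.
k = 5: gcd(5, 15) = 5.
Thus k = 5 disproves the claim, and no smaller k works.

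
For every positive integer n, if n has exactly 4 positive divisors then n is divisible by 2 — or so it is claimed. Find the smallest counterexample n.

Check each positive integer n in order until n has exactly 4 positive divisors but n is not divisible by 2.
For n = 6, 8, 10, 14 the conclusion holds.
n = 15: τ(15) = 4; 15 mod 2 = 1.
So n = 15 is the smallest counterexample.

n = 15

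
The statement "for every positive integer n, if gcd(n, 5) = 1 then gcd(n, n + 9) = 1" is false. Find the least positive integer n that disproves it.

A counterexample is any positive integer n such that gcd(n, 5) = 1 but gcd(n, n + 9) > 1; we check each in order.
For n = 1, 2 the conclusion holds.
n = 3: gcd(3, 12) = 3.
So n = 3 is the smallest counterexample.

n = 3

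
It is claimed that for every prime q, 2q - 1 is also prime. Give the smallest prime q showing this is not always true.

q = 5

q = 2: 2q - 1 = 3, prime.
q = 3: 2q - 1 = 5, prime.
q = 5: 2q - 1 = 9 = 3 × 3, not prime.
Hence q = 5 is a counterexample.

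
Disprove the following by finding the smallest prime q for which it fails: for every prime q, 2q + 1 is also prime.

Check each prime q in order until 2q + 1 is not prime.
For q = 2, 3, 5 the conclusion holds.
q = 7: 2q + 1 = 15 = 3 × 5, not prime.

q = 7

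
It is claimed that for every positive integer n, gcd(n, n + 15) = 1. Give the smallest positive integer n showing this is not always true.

n = 3

For n = 1, 2 the conclusion holds.
n = 3: gcd(3, 18) = 3.
Thus n = 3 disproves the claim, and no smaller n works.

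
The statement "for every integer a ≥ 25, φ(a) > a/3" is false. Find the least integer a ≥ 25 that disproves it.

a = 25: φ(25) = 20 and 25/3 = 25/3, so φ(25) > 25/3.
a = 26: φ(26) = 12 and 26/3 = 26/3, so φ(26) > 26/3.
a = 27: φ(27) = 18 and 27/3 = 9, so φ(27) > 27/3.
a = 28: φ(28) = 12 and 28/3 = 28/3, so φ(28) > 28/3.
a = 29: φ(29) = 28 and 29/3 = 29/3, so φ(29) > 29/3.
a = 30: φ(30) = 8 and 30/3 = 10, so φ(30) ≤ 30/3.

a = 30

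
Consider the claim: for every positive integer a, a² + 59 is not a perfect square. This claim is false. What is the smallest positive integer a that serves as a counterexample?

We need the least positive integer a for which a² + 59 is a perfect square.
The first 28 eligible values, up to a = 28, all satisfy the conclusion.
a = 29: 29² + 59 = 900 = 30², a perfect square.
Hence a = 29 is a counterexample.

a = 29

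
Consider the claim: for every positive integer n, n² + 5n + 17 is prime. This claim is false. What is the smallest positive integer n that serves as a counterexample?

n = 8

The first 7 eligible values, up to n = 7, all satisfy the conclusion.
n = 8: n² + 5n + 17 = 121 = 11 × 11, composite.
Hence n = 8 is a counterexample.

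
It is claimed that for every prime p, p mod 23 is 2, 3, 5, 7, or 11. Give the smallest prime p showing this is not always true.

We need the least prime p for which the claim fails.
The first 5 eligible values, up to p = 11, all satisfy the conclusion.
p = 13: 13 mod 23 = 13 — not in {2, 3, 5, 7, 11}.

p = 13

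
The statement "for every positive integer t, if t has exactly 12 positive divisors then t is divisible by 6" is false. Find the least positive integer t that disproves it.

t = 140

Check each positive integer t in order until t has exactly 12 positive divisors but t is not divisible by 6.
For t = 60, 72, 84, 90, 96, 108, 126, 132 the conclusion holds.
t = 140: τ(140) = 12; 140 mod 6 = 2.
So t = 140 is the smallest counterexample.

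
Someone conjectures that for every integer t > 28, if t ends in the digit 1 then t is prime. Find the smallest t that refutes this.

Check each integer t > 28 in order until t ends in the digit 1 but t is not prime.
t = 31: 31 ends in 1 and is prime.
t = 41: 41 ends in 1 and is prime.
t = 51: 51 ends in 1; 51 = 3 × 17, composite.
So t = 51 is the smallest counterexample.

t = 51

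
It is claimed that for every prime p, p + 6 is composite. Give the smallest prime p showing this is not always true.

p = 5

Check each prime p in order until p + 6 is prime.
For p = 2, 3 the conclusion holds.
p = 5: p + 6 = 11, prime — not composite.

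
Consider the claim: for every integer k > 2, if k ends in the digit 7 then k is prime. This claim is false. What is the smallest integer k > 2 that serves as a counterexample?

k = 7: 7 ends in 7 and is prime.
k = 17: 17 ends in 7 and is prime.
k = 27: 27 ends in 7; 27 = 3 × 9, composite.
Thus k = 27 disproves the claim, and no smaller k works.

k = 27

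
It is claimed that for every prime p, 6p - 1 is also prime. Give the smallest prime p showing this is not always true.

p = 11

For p = 2, 3, 5, 7 the conclusion holds.
p = 11: 6p - 1 = 65 = 5 × 13, not prime.
So p = 11 is the smallest counterexample.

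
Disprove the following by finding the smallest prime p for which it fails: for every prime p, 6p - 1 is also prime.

p = 11

A counterexample is any prime p such that 6p - 1 is not prime; we check each in order.
The first 4 eligible values, up to p = 7, all satisfy the conclusion.
p = 11: 6p - 1 = 65 = 5 × 13, not prime.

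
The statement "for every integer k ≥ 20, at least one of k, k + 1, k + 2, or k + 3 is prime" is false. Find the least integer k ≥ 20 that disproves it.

A counterexample is any integer k ≥ 20 such that k, k + 1, k + 2, k + 3 are all composite; we check each in order.
For k = 20, 21, 22, 23 the conclusion holds.
k = 24: 24 = 2 × 12; 25 = 5 × 5; 26 = 2 × 13; 27 = 3 × 9 — all composite.
So k = 24 is the smallest counterexample.

k = 24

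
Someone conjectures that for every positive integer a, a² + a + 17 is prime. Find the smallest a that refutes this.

a = 16

A counterexample is any positive integer a such that a² + a + 17 is not prime; we check each in order.
For a = 1, 2, 3, 4, …, 13, 14, 15 the conclusion holds.
a = 16: a² + a + 17 = 289 = 17 × 17, composite.
Thus a = 16 disproves the claim, and no smaller a works.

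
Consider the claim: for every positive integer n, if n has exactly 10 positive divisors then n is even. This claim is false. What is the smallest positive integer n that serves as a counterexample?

Check each positive integer n in order until n has exactly 10 positive divisors but n is odd.
For n = 48, 80, 112, 162, 176, 208, 272, 304, 368 the conclusion holds.
n = 405: divisors of 405: 10 divisors; 405 is odd.
Thus n = 405 disproves the claim, and no smaller n works.

n = 405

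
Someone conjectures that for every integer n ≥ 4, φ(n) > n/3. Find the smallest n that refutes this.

n = 6

n = 4: φ(4) = 2 and 4/3 = 4/3, so φ(4) > 4/3.
n = 5: φ(5) = 4 and 5/3 = 5/3, so φ(5) > 5/3.
n = 6: φ(6) = 2 and 6/3 = 2, so φ(6) ≤ 6/3.
Thus n = 6 disproves the claim, and no smaller n works.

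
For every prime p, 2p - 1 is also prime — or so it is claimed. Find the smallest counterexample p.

p = 5

p = 2: 2p - 1 = 3, prime.
p = 3: 2p - 1 = 5, prime.
p = 5: 2p - 1 = 9 = 3 × 3, not prime.
Thus p = 5 disproves the claim, and no smaller p works.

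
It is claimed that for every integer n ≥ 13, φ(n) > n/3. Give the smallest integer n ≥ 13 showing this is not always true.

n = 18

For n = 13, 14, 15, 16, 17 the conclusion holds.
n = 18: φ(18) = 6 and 18/3 = 6, so φ(18) ≤ 18/3.
So n = 18 is the smallest counterexample.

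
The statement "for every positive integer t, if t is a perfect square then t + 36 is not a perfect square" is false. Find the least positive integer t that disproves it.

We need the least positive integer t for which t is a perfect square but t + 36 is a perfect square.
The first 7 eligible values, up to t = 49, all satisfy the conclusion.
t = 64: 64 = 8² and 64 + 36 = 100 = 10².

t = 64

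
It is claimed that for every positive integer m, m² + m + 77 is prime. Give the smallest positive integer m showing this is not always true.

Check each positive integer m in order until m² + m + 77 is not prime.
m = 1: m² + m + 77 = 79, prime.
m = 2: m² + m + 77 = 83, prime.
m = 3: m² + m + 77 = 89, prime.
m = 4: m² + m + 77 = 97, prime.
m = 5: m² + m + 77 = 107, prime.
m = 6: m² + m + 77 = 119 = 7 × 17, composite.
Hence m = 6 is a counterexample.

m = 6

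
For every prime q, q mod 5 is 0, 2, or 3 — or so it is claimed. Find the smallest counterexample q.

q = 11

The first 4 eligible values, up to q = 7, all satisfy the conclusion.
q = 11: 11 mod 5 = 1 — not in {0, 2, 3}.
So q = 11 is the smallest counterexample.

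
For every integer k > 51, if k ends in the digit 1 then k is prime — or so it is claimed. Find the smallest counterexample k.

Check each integer k > 51 in order until k ends in the digit 1 but k is not prime.
k = 61: 61 ends in 1 and is prime.
k = 71: 71 ends in 1 and is prime.
k = 81: 81 ends in 1; 81 = 3 × 27, composite.
Hence k = 81 is a counterexample.

k = 81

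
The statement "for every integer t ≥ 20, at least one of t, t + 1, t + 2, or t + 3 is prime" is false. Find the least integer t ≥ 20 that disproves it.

t = 24

A counterexample is any integer t ≥ 20 such that t, t + 1, t + 2, t + 3 are all composite; we check each in order.
The first 4 eligible values, up to t = 23, all satisfy the conclusion.
t = 24: 24 = 2 × 12; 25 = 5 × 5; 26 = 2 × 13; 27 = 3 × 9 — all composite.
Hence t = 24 is a counterexample.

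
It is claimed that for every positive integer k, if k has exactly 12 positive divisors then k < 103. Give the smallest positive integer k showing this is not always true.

We need the least positive integer k for which k has exactly 12 positive divisors but the claim fails.
k = 60: τ(60) = 12; 60 < 103.
k = 72: τ(72) = 12; 72 < 103.
k = 84: τ(84) = 12; 84 < 103.
k = 90: τ(90) = 12; 90 < 103.
k = 96: τ(96) = 12; 96 < 103.
k = 108: τ(108) = 12; 108 ≥ 103.
Thus k = 108 disproves the claim, and no smaller k works.

k = 108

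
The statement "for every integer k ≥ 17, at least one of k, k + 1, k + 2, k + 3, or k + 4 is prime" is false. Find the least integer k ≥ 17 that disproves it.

k = 24

The first 7 eligible values, up to k = 23, all satisfy the conclusion.
k = 24: 24 = 2 × 12; 25 = 5 × 5; 26 = 2 × 13; 27 = 3 × 9; 28 = 2 × 14 — all composite.
So k = 24 is the smallest counterexample.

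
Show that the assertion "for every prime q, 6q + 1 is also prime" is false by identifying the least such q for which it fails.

q = 19

Check each prime q in order until 6q + 1 is not prime.
For q = 2, 3, 5, 7, 11, 13, 17 the conclusion holds.
q = 19: 6q + 1 = 115 = 5 × 23, not prime.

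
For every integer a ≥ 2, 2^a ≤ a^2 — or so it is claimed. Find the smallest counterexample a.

a = 2: 2^a = 4 and a^2 = 4, so 4 ≤ 4.
a = 3: 2^a = 8 and a^2 = 9, so 8 ≤ 9.
a = 4: 2^a = 16 and a^2 = 16, so 16 ≤ 16.
a = 5: 2^a = 32 and a^2 = 25, so 32 > 25.
So a = 5 is the smallest counterexample.

a = 5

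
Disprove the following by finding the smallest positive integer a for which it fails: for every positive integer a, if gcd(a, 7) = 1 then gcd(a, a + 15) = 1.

a = 3

For a = 1, 2 the conclusion holds.
a = 3: gcd(3, 18) = 3.
So a = 3 is the smallest counterexample.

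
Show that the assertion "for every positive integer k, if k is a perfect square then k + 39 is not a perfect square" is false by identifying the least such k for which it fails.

A counterexample is any positive integer k such that k is a perfect square but k + 39 is a perfect square; we check each in order.
k = 1: 1 + 39 = 40, not a perfect square.
k = 4: 4 + 39 = 43, not a perfect square.
k = 9: 9 + 39 = 48, not a perfect square.
k = 16: 16 + 39 = 55, not a perfect square.
k = 25: 25 = 5² and 25 + 39 = 64 = 8².

k = 25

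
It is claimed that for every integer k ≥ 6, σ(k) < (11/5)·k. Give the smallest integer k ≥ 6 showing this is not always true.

The first 6 eligible values, up to k = 11, all satisfy the conclusion.
k = 12: σ(12) = 28; 28 ≥ 132/5.
Thus k = 12 disproves the claim, and no smaller k works.

k = 12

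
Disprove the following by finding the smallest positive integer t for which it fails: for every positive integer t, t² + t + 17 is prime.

t = 16

A counterexample is any positive integer t such that t² + t + 17 is not prime; we check each in order.
For t = 1, 2, 3, 4, …, 13, 14, 15 the conclusion holds.
t = 16: t² + t + 17 = 289 = 17 × 17, composite.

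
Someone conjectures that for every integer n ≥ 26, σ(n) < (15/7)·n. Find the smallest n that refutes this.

n = 30

The first 4 eligible values, up to n = 29, all satisfy the conclusion.
n = 30: σ(30) = 72; 72 ≥ 450/7.
Hence n = 30 is a counterexample.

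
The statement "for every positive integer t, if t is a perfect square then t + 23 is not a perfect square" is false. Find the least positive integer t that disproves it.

t = 121

For t = 1, 4, 9, 16, 25, 36, 49, 64, 81, 100 the conclusion holds.
t = 121: 121 = 11² and 121 + 23 = 144 = 12².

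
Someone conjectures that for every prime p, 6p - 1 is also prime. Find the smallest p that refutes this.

We need the least prime p for which 6p - 1 is not prime.
For p = 2, 3, 5, 7 the conclusion holds.
p = 11: 6p - 1 = 65 = 5 × 13, not prime.
Thus p = 11 disproves the claim, and no smaller p works.

p = 11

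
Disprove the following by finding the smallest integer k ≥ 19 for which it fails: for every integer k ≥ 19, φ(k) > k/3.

k = 24

A counterexample is any integer k ≥ 19 such that the claim fails; we check each in order.
For k = 19, 20, 21, 22, 23 the conclusion holds.
k = 24: φ(24) = 8 and 24/3 = 8, so φ(24) ≤ 24/3.
So k = 24 is the smallest counterexample.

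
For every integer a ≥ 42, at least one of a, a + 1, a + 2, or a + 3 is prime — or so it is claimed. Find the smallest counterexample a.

a = 48

A counterexample is any integer a ≥ 42 such that a, a + 1, a + 2, a + 3 are all composite; we check each in order.
The first 6 eligible values, up to a = 47, all satisfy the conclusion.
a = 48: 48 = 2 × 24; 49 = 7 × 7; 50 = 2 × 25; 51 = 3 × 17 — all composite.
Hence a = 48 is a counterexample.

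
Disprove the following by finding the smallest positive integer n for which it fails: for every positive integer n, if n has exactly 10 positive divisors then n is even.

We need the least positive integer n for which n has exactly 10 positive divisors but n is odd.
For n = 48, 80, 112, 162, 176, 208, 272, 304, 368 the conclusion holds.
n = 405: divisors of 405: 10 divisors; 405 is odd.

n = 405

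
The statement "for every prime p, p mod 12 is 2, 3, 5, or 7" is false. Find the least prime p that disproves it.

A counterexample is any prime p such that the claim fails; we check each in order.
p = 2: 2 mod 12 = 2.
p = 3: 3 mod 12 = 3.
p = 5: 5 mod 12 = 5.
p = 7: 7 mod 12 = 7.
p = 11: 11 mod 12 = 11 — not in {2, 3, 5, 7}.
Thus p = 11 disproves the claim, and no smaller p works.

p = 11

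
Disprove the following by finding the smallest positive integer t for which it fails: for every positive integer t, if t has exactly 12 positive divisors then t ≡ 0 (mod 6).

A counterexample is any positive integer t such that t has exactly 12 positive divisors but the claim fails; we check each in order.
The first 8 eligible values, up to t = 132, all satisfy the conclusion.
t = 140: τ(140) = 12; 140 ≡ 2 (mod 6).

t = 140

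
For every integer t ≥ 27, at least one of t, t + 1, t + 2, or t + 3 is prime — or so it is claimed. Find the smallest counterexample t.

t = 32

Check each integer t ≥ 27 in order until t, t + 1, t + 2, t + 3 are all composite.
t = 27: 29 is prime.
t = 28: 29 is prime.
t = 29: 29 is prime.
t = 30: 31 is prime.
t = 31: 31 is prime.
t = 32: 32 = 2 × 16; 33 = 3 × 11; 34 = 2 × 17; 35 = 5 × 7 — all composite.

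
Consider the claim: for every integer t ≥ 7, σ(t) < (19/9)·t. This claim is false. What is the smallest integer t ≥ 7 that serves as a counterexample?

t = 12

A counterexample is any integer t ≥ 7 such that the claim fails; we check each in order.
For t = 7, 8, 9, 10, 11 the conclusion holds.
t = 12: σ(12) = 28; 28 ≥ 76/3.
So t = 12 is the smallest counterexample.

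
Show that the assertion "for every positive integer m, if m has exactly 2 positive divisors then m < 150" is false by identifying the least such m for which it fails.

Check each positive integer m in order until m has exactly 2 positive divisors but the claim fails.
For m = 2, 3, 5, 7, …, 137, 139, 149 the conclusion holds.
m = 151: τ(151) = 2; 151 ≥ 150.

m = 151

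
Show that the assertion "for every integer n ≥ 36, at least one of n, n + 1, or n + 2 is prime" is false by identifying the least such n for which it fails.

For n = 36, 37 the conclusion holds.
n = 38: 38 = 2 × 19; 39 = 3 × 13; 40 = 2 × 20 — all composite.

n = 38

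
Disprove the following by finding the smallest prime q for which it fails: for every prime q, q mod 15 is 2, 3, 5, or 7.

q = 11

For q = 2, 3, 5, 7 the conclusion holds.
q = 11: 11 mod 15 = 11 — not in {2, 3, 5, 7}.
Hence q = 11 is a counterexample.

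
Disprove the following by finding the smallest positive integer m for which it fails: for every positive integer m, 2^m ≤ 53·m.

m = 9

We need the least positive integer m for which 2^m > 53·m.
For m = 1, 2, 3, 4, 5, 6, 7, 8 the conclusion holds.
m = 9: 2^m = 512 and 53·m = 477, so 512 > 477.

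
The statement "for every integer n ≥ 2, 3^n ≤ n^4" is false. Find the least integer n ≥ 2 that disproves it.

Check each integer n ≥ 2 in order until 3^n > n^4.
For n = 2, 3, 4, 5, 6, 7 the conclusion holds.
n = 8: 3^n = 6561 and n^4 = 4096, so 6561 > 4096.
So n = 8 is the smallest counterexample.

n = 8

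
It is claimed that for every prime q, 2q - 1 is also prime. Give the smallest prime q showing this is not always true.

q = 5

q = 2: 2q - 1 = 3, prime.
q = 3: 2q - 1 = 5, prime.
q = 5: 2q - 1 = 9 = 3 × 3, not prime.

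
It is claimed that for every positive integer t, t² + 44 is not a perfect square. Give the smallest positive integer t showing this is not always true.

Check each positive integer t in order until t² + 44 is a perfect square.
For t = 1, 2, 3, 4, 5, 6, 7, 8, 9 the conclusion holds.
t = 10: 10² + 44 = 144 = 12², a perfect square.

t = 10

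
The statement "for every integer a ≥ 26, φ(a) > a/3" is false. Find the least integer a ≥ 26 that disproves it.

a = 30

A counterexample is any integer a ≥ 26 such that the claim fails; we check each in order.
The first 4 eligible values, up to a = 29, all satisfy the conclusion.
a = 30: φ(30) = 8 and 30/3 = 10, so φ(30) ≤ 30/3.
Hence a = 30 is a counterexample.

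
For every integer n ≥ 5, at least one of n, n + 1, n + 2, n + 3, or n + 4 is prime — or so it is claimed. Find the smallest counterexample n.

For n = 5, 6, 7, 8, …, 21, 22, 23 the conclusion holds.
n = 24: 24 = 2 × 12; 25 = 5 × 5; 26 = 2 × 13; 27 = 3 × 9; 28 = 2 × 14 — all composite.
Hence n = 24 is a counterexample.

n = 24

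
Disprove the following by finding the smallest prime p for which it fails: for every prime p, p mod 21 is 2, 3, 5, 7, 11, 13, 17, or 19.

Check each prime p in order until the claim fails.
The first 9 eligible values, up to p = 23, all satisfy the conclusion.
p = 29: 29 mod 21 = 8 — not in {2, 3, 5, 7, 11, 13, 17, 19}.
Thus p = 29 disproves the claim, and no smaller p works.

p = 29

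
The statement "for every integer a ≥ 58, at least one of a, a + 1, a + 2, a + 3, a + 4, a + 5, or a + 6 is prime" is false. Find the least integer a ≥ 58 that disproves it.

A counterexample is any integer a ≥ 58 such that a, a + 1, a + 2, a + 3, a + 4, a + 5, a + 6 are all composite; we check each in order.
For a = 58, 59, 60, 61, …, 87, 88, 89 the conclusion holds.
a = 90: 90 = 2 × 45; 91 = 7 × 13; 92 = 2 × 46; 93 = 3 × 31; 94 = 2 × 47; 95 = 5 × 19; 96 = 2 × 48 — all composite.

a = 90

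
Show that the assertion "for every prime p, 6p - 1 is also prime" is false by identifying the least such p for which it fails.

Check each prime p in order until 6p - 1 is not prime.
p = 2: 6p - 1 = 11, prime.
p = 3: 6p - 1 = 17, prime.
p = 5: 6p - 1 = 29, prime.
p = 7: 6p - 1 = 41, prime.
p = 11: 6p - 1 = 65 = 5 × 13, not prime.

p = 11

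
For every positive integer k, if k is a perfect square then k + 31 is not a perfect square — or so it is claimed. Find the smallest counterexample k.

We need the least positive integer k for which k is a perfect square but k + 31 is a perfect square.
For k = 1, 4, 9, 16, …, 144, 169, 196 the conclusion holds.
k = 225: 225 = 15² and 225 + 31 = 256 = 16².
So k = 225 is the smallest counterexample.

k = 225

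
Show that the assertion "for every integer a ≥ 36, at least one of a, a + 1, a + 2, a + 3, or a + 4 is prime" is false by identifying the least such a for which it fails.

We need the least integer a ≥ 36 for which a, a + 1, a + 2, a + 3, a + 4 are all composite.
The first 12 eligible values, up to a = 47, all satisfy the conclusion.
a = 48: 48 = 2 × 24; 49 = 7 × 7; 50 = 2 × 25; 51 = 3 × 17; 52 = 2 × 26 — all composite.
Hence a = 48 is a counterexample.

a = 48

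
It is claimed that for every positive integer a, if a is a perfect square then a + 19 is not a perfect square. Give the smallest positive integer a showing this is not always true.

Check each positive integer a in order until a is a perfect square but a + 19 is a perfect square.
The first 8 eligible values, up to a = 64, all satisfy the conclusion.
a = 81: 81 = 9² and 81 + 19 = 100 = 10².

a = 81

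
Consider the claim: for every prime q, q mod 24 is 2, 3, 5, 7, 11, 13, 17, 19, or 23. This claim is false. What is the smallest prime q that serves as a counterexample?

We need the least prime q for which the claim fails.
For q = 2, 3, 5, 7, …, 61, 67, 71 the conclusion holds.
q = 73: 73 mod 24 = 1 — not in {2, 3, 5, 7, 11, 13, 17, 19, 23}.
Thus q = 73 disproves the claim, and no smaller q works.

q = 73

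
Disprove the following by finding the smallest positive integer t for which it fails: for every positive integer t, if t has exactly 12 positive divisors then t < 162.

t = 198

For t = 60, 72, 84, 90, …, 150, 156, 160 the conclusion holds.
t = 198: τ(198) = 12; 198 ≥ 162.
So t = 198 is the smallest counterexample.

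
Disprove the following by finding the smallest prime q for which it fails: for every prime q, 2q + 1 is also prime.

q = 7

Check each prime q in order until 2q + 1 is not prime.
q = 2: 2q + 1 = 5, prime.
q = 3: 2q + 1 = 7, prime.
q = 5: 2q + 1 = 11, prime.
q = 7: 2q + 1 = 15 = 3 × 5, not prime.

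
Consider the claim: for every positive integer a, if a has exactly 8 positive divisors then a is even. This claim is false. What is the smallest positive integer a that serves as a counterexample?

Check each positive integer a in order until a has exactly 8 positive divisors but a is odd.
The first 12 eligible values, up to a = 104, all satisfy the conclusion.
a = 105: divisors of 105: 1, 3, 5, 7, 15, 21, 35, 105; 105 is odd.
Hence a = 105 is a counterexample.

a = 105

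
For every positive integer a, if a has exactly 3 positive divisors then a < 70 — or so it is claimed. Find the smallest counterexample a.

a = 121

Check each positive integer a in order until a has exactly 3 positive divisors but the claim fails.
The first 4 eligible values, up to a = 49, all satisfy the conclusion.
a = 121: τ(121) = 3; 121 ≥ 70.
Thus a = 121 disproves the claim, and no smaller a works.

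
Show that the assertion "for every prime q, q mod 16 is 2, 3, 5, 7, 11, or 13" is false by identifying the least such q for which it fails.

A counterexample is any prime q such that the claim fails; we check each in order.
q = 2: 2 mod 16 = 2.
q = 3: 3 mod 16 = 3.
q = 5: 5 mod 16 = 5.
q = 7: 7 mod 16 = 7.
q = 11: 11 mod 16 = 11.
q = 13: 13 mod 16 = 13.
q = 17: 17 mod 16 = 1 — not in {2, 3, 5, 7, 11, 13}.

q = 17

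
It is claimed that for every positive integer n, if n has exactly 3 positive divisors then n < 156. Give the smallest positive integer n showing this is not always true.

n = 169

A counterexample is any positive integer n such that n has exactly 3 positive divisors but the claim fails; we check each in order.
For n = 4, 9, 25, 49, 121 the conclusion holds.
n = 169: τ(169) = 3; 169 ≥ 156.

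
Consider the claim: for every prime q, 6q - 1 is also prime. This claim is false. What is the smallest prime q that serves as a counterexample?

q = 11

A counterexample is any prime q such that 6q - 1 is not prime; we check each in order.
For q = 2, 3, 5, 7 the conclusion holds.
q = 11: 6q - 1 = 65 = 5 × 13, not prime.
Thus q = 11 disproves the claim, and no smaller q works.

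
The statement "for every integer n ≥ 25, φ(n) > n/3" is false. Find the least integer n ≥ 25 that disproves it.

Check each integer n ≥ 25 in order until the claim fails.
The first 5 eligible values, up to n = 29, all satisfy the conclusion.
n = 30: φ(30) = 8 and 30/3 = 10, so φ(30) ≤ 30/3.

n = 30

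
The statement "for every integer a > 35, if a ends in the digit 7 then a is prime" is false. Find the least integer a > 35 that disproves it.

a = 37: 37 ends in 7 and is prime.
a = 47: 47 ends in 7 and is prime.
a = 57: 57 ends in 7; 57 = 3 × 19, composite.

a = 57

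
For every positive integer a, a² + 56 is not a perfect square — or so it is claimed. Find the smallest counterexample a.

a = 5

The first 4 eligible values, up to a = 4, all satisfy the conclusion.
a = 5: 5² + 56 = 81 = 9², a perfect square.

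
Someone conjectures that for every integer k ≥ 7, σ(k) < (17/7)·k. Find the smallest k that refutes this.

k = 24

We need the least integer k ≥ 7 for which the claim fails.
The first 17 eligible values, up to k = 23, all satisfy the conclusion.
k = 24: σ(24) = 60; 60 ≥ 408/7.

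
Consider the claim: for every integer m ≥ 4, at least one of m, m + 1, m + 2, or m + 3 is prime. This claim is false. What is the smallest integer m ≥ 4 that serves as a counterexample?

m = 24

We need the least integer m ≥ 4 for which m, m + 1, m + 2, m + 3 are all composite.
The first 20 eligible values, up to m = 23, all satisfy the conclusion.
m = 24: 24 = 2 × 12; 25 = 5 × 5; 26 = 2 × 13; 27 = 3 × 9 — all composite.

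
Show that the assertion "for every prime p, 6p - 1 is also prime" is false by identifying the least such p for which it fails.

p = 11

The first 4 eligible values, up to p = 7, all satisfy the conclusion.
p = 11: 6p - 1 = 65 = 5 × 13, not prime.
Hence p = 11 is a counterexample.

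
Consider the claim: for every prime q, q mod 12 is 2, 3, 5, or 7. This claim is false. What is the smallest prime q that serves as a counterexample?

q = 11

Check each prime q in order until the claim fails.
q = 2: 2 mod 12 = 2.
q = 3: 3 mod 12 = 3.
q = 5: 5 mod 12 = 5.
q = 7: 7 mod 12 = 7.
q = 11: 11 mod 12 = 11 — not in {2, 3, 5, 7}.
Thus q = 11 disproves the claim, and no smaller q works.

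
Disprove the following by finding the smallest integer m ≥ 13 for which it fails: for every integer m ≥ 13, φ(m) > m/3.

For m = 13, 14, 15, 16, 17 the conclusion holds.
m = 18: φ(18) = 6 and 18/3 = 6, so φ(18) ≤ 18/3.
So m = 18 is the smallest counterexample.

m = 18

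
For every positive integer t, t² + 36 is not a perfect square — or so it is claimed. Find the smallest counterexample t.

t = 8

A counterexample is any positive integer t such that t² + 36 is a perfect square; we check each in order.
t = 1: 1² + 36 = 37, not a perfect square.
t = 2: 2² + 36 = 40, not a perfect square.
t = 3: 3² + 36 = 45, not a perfect square.
t = 4: 4² + 36 = 52, not a perfect square.
t = 5: 5² + 36 = 61, not a perfect square.
t = 6: 6² + 36 = 72, not a perfect square.
t = 7: 7² + 36 = 85, not a perfect square.
t = 8: 8² + 36 = 100 = 10², a perfect square.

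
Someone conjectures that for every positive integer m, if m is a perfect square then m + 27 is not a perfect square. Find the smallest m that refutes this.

m = 9

m = 1: 1 + 27 = 28, not a perfect square.
m = 4: 4 + 27 = 31, not a perfect square.
m = 9: 9 = 3² and 9 + 27 = 36 = 6².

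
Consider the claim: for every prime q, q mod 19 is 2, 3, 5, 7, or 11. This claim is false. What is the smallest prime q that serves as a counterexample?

q = 13

Check each prime q in order until the claim fails.
The first 5 eligible values, up to q = 11, all satisfy the conclusion.
q = 13: 13 mod 19 = 13 — not in {2, 3, 5, 7, 11}.
Thus q = 13 disproves the claim, and no smaller q works.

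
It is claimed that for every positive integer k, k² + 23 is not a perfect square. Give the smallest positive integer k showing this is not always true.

For k = 1, 2, 3, 4, 5, 6, 7, 8, 9, 10 the conclusion holds.
k = 11: 11² + 23 = 144 = 12², a perfect square.
Thus k = 11 disproves the claim, and no smaller k works.

k = 11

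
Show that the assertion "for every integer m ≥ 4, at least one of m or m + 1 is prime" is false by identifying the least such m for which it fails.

m = 8

A counterexample is any integer m ≥ 4 such that m, m + 1 are both composite; we check each in order.
m = 4: 5 is prime.
m = 5: 5 is prime.
m = 6: 7 is prime.
m = 7: 7 is prime.
m = 8: 8 = 2 × 4; 9 = 3 × 3 — both composite.
Thus m = 8 disproves the claim, and no smaller m works.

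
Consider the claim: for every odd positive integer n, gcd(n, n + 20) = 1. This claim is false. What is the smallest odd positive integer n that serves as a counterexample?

A counterexample is any odd positive integer n such that gcd(n, n + 20) > 1; we check each in order.
For n = 1, 3 the conclusion holds.
n = 5: gcd(5, 25) = 5.

n = 5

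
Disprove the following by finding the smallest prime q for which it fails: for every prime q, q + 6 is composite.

q = 5

A counterexample is any prime q such that q + 6 is prime; we check each in order.
q = 2: q + 6 = 8 = 2 × 4, composite.
q = 3: q + 6 = 9 = 3 × 3, composite.
q = 5: q + 6 = 11, prime — not composite.
Thus q = 5 disproves the claim, and no smaller q works.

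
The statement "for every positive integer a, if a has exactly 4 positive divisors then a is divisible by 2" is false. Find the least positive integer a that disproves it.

a = 15

A counterexample is any positive integer a such that a has exactly 4 positive divisors but a is not divisible by 2; we check each in order.
For a = 6, 8, 10, 14 the conclusion holds.
a = 15: τ(15) = 4; 15 mod 2 = 1.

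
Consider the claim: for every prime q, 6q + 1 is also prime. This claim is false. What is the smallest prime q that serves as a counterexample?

q = 19

q = 2: 6q + 1 = 13, prime.
q = 3: 6q + 1 = 19, prime.
q = 5: 6q + 1 = 31, prime.
q = 7: 6q + 1 = 43, prime.
q = 11: 6q + 1 = 67, prime.
q = 13: 6q + 1 = 79, prime.
q = 17: 6q + 1 = 103, prime.
q = 19: 6q + 1 = 115 = 5 × 23, not prime.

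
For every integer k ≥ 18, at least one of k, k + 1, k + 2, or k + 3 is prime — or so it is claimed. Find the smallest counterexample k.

k = 24

A counterexample is any integer k ≥ 18 such that k, k + 1, k + 2, k + 3 are all composite; we check each in order.
The first 6 eligible values, up to k = 23, all satisfy the conclusion.
k = 24: 24 = 2 × 12; 25 = 5 × 5; 26 = 2 × 13; 27 = 3 × 9 — all composite.
So k = 24 is the smallest counterexample.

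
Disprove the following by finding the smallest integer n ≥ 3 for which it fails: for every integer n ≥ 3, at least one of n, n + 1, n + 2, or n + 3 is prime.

n = 24

Check each integer n ≥ 3 in order until n, n + 1, n + 2, n + 3 are all composite.
The first 21 eligible values, up to n = 23, all satisfy the conclusion.
n = 24: 24 = 2 × 12; 25 = 5 × 5; 26 = 2 × 13; 27 = 3 × 9 — all composite.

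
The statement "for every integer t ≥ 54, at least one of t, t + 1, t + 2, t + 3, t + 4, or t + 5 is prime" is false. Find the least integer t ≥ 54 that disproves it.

t = 90

A counterexample is any integer t ≥ 54 such that t, t + 1, t + 2, t + 3, t + 4, t + 5 are all composite; we check each in order.
For t = 54, 55, 56, 57, …, 87, 88, 89 the conclusion holds.
t = 90: 90 = 2 × 45; 91 = 7 × 13; 92 = 2 × 46; 93 = 3 × 31; 94 = 2 × 47; 95 = 5 × 19 — all composite.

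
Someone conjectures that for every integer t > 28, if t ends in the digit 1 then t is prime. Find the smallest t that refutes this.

A counterexample is any integer t > 28 such that t ends in the digit 1 but t is not prime; we check each in order.
For t = 31, 41 the conclusion holds.
t = 51: 51 ends in 1; 51 = 3 × 17, composite.
So t = 51 is the smallest counterexample.

t = 51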